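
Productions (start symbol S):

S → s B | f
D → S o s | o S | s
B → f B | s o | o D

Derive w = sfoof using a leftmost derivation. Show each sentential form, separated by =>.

S => sB   [S → s B]
sB => sfB   [B → f B]
sfB => sfoD   [B → o D]
sfoD => sfooS   [D → o S]
sfooS => sfoof   [S → f]

S=>sB=>sfB=>sfoD=>sfooS=>sfoof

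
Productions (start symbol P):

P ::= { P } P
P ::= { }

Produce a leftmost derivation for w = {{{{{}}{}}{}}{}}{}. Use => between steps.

P=>{P}P=>{{P}P}P=>{{{P}P}P}P=>{{{{P}P}P}P}P=>{{{{{}}P}P}P}P=>{{{{{}}{}}P}P}P=>{{{{{}}{}}{}}P}P=>{{{{{}}{}}{}}{}}P=>{{{{{}}{}}{}}{}}{}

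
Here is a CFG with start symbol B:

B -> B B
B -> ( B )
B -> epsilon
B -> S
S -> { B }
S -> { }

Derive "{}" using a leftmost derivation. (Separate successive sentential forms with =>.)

B => BB   [B -> B B]
BB => BBB   [B -> B B]
BBB => BBBB   [B -> B B]
BBBB => BBBBB   [B -> B B]
BBBBB => SBBBB   [B -> S]
SBBBB => {}BBBB   [S -> { }]
{}BBBB => {}BBB   [B -> epsilon]
{}BBB => {}BB   [B -> epsilon]
{}BB => {}B   [B -> epsilon]
{}B => {}   [B -> epsilon]

B => BB => BBB => BBBB => BBBBB => SBBBB => {}BBBB => {}BBB => {}BB => {}B => {}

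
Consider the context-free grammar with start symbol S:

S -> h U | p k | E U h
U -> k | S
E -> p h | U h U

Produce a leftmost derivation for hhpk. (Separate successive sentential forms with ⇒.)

S ⇒ hU   [S -> h U]
hU ⇒ hS   [U -> S]
hS ⇒ hhU   [S -> h U]
hhU ⇒ hhS   [U -> S]
hhS ⇒ hhpk   [S -> p k]

S ⇒ hU ⇒ hS ⇒ hhU ⇒ hhS ⇒ hhpk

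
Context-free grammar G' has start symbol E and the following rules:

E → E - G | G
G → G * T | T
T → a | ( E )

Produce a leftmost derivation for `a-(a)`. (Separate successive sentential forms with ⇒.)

E ⇒ E-G   [E → E - G]
E-G ⇒ G-G   [E → G]
G-G ⇒ T-G   [G → T]
T-G ⇒ a-G   [T → a]
a-G ⇒ a-T   [G → T]
a-T ⇒ a-(E)   [T → ( E )]
a-(E) ⇒ a-(G)   [E → G]
a-(G) ⇒ a-(T)   [G → T]
a-(T) ⇒ a-(a)   [T → a]

E ⇒ E-G ⇒ G-G ⇒ T-G ⇒ a-G ⇒ a-T ⇒ a-(E) ⇒ a-(G) ⇒ a-(T) ⇒ a-(a)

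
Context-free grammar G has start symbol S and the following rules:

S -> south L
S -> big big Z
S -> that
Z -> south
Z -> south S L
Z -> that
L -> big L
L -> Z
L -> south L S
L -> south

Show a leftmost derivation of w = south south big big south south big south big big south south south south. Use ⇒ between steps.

S ⇒ south L ⇒ south Z ⇒ south south S L ⇒ south south big big Z L ⇒ south south big big south S L L ⇒ south south big big south south L L L ⇒ south south big big south south big L L L ⇒ south south big big south south big Z L L ⇒ south south big big south south big south S L L L ⇒ south south big big south south big south big big Z L L L ⇒ south south big big south south big south big big south L L L ⇒ south south big big south south big south big big south south L L ⇒ south south big big south south big south big big south south south L ⇒ south south big big south south big south big big south south south south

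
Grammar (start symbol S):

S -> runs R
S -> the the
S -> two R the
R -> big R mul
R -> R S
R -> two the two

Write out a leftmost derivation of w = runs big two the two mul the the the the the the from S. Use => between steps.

S => runs R   [S -> runs R]
runs R => runs R S   [R -> R S]
runs R S => runs R S S   [R -> R S]
runs R S S => runs R S S S   [R -> R S]
runs R S S S => runs big R mul S S S   [R -> big R mul]
runs big R mul S S S => runs big two the two mul S S S   [R -> two the two]
runs big two the two mul S S S => runs big two the two mul the the S S   [S -> the the]
runs big two the two mul the the S S => runs big two the two mul the the the the S   [S -> the the]
runs big two the two mul the the the the S => runs big two the two mul the the the the the the   [S -> the the]

S => runs R => runs R S => runs R S S => runs R S S S => runs big R mul S S S => runs big two the two mul S S S => runs big two the two mul the the S S => runs big two the two mul the the the the S => runs big two the two mul the the the the the the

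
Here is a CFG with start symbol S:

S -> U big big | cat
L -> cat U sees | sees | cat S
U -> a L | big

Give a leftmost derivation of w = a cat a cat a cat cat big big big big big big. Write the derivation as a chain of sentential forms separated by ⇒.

S ⇒ U big big ⇒ a L big big ⇒ a cat S big big ⇒ a cat U big big big big ⇒ a cat a L big big big big ⇒ a cat a cat S big big big big ⇒ a cat a cat U big big big big big big ⇒ a cat a cat a L big big big big big big ⇒ a cat a cat a cat S big big big big big big ⇒ a cat a cat a cat cat big big big big big big

S ⇒ U big big   [S -> U big big]
U big big ⇒ a L big big   [U -> a L]
a L big big ⇒ a cat S big big   [L -> cat S]
a cat S big big ⇒ a cat U big big big big   [S -> U big big]
a cat U big big big big ⇒ a cat a L big big big big   [U -> a L]
a cat a L big big big big ⇒ a cat a cat S big big big big   [L -> cat S]
a cat a cat S big big big big ⇒ a cat a cat U big big big big big big   [S -> U big big]
a cat a cat U big big big big big big ⇒ a cat a cat a L big big big big big big   [U -> a L]
a cat a cat a L big big big big big big ⇒ a cat a cat a cat S big big big big big big   [L -> cat S]
a cat a cat a cat S big big big big big big ⇒ a cat a cat a cat cat big big big big big big   [S -> cat]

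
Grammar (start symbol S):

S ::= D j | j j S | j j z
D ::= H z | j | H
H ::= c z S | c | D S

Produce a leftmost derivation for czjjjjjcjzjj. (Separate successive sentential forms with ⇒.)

S ⇒ Dj ⇒ Hj ⇒ czSj ⇒ czjjSj ⇒ czjjDjj ⇒ czjjHzjj ⇒ czjjDSzjj ⇒ czjjjSzjj ⇒ czjjjjjSzjj ⇒ czjjjjjDjzjj ⇒ czjjjjjHjzjj ⇒ czjjjjjcjzjj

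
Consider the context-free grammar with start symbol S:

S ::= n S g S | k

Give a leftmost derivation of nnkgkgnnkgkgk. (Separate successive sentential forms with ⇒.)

S⇒nSgS⇒nnSgSgS⇒nnkgSgS⇒nnkgkgS⇒nnkgkgnSgS⇒nnkgkgnnSgSgS⇒nnkgkgnnkgSgS⇒nnkgkgnnkgkgS⇒nnkgkgnnkgkgk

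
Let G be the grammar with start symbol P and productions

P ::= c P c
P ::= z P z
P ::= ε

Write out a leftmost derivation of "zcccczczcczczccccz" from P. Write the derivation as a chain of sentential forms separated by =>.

P => zPz => zcPcz => zccPccz => zcccPcccz => zccccPccccz => zcccczPzccccz => zcccczcPczccccz => zcccczczPzczccccz => zcccczczcPczczccccz => zcccczczcczczccccz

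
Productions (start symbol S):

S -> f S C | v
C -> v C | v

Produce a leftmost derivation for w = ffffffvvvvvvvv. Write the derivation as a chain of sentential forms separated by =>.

S => fSC => ffSCC => fffSCCC => ffffSCCCC => fffffSCCCCC => ffffffSCCCCCC => ffffffvCCCCCC => ffffffvvCCCCCC => ffffffvvvCCCCC => ffffffvvvvCCCC => ffffffvvvvvCCC => ffffffvvvvvvCC => ffffffvvvvvvvC => ffffffvvvvvvvv

S => fSC   [S -> f S C]
fSC => ffSCC   [S -> f S C]
ffSCC => fffSCCC   [S -> f S C]
fffSCCC => ffffSCCCC   [S -> f S C]
ffffSCCCC => fffffSCCCCC   [S -> f S C]
fffffSCCCCC => ffffffSCCCCCC   [S -> f S C]
ffffffSCCCCCC => ffffffvCCCCCC   [S -> v]
ffffffvCCCCCC => ffffffvvCCCCCC   [C -> v C]
ffffffvvCCCCCC => ffffffvvvCCCCC   [C -> v]
ffffffvvvCCCCC => ffffffvvvvCCCC   [C -> v]
ffffffvvvvCCCC => ffffffvvvvvCCC   [C -> v]
ffffffvvvvvCCC => ffffffvvvvvvCC   [C -> v]
ffffffvvvvvvCC => ffffffvvvvvvvC   [C -> v]
ffffffvvvvvvvC => ffffffvvvvvvvv   [C -> v]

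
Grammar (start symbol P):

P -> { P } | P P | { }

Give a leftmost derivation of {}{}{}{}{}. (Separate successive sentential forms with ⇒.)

P ⇒ PP ⇒ PPP ⇒ PPPP ⇒ PPPPP ⇒ {}PPPP ⇒ {}{}PPP ⇒ {}{}{}PP ⇒ {}{}{}{}P ⇒ {}{}{}{}{}

P ⇒ PP   [P -> P P]
PP ⇒ PPP   [P -> P P]
PPP ⇒ PPPP   [P -> P P]
PPPP ⇒ PPPPP   [P -> P P]
PPPPP ⇒ {}PPPP   [P -> { }]
{}PPPP ⇒ {}{}PPP   [P -> { }]
{}{}PPP ⇒ {}{}{}PP   [P -> { }]
{}{}{}PP ⇒ {}{}{}{}P   [P -> { }]
{}{}{}{}P ⇒ {}{}{}{}{}   [P -> { }]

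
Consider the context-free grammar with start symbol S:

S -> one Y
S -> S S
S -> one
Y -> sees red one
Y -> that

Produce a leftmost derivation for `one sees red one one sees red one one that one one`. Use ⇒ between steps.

S ⇒ S S ⇒ S S S ⇒ one Y S S ⇒ one sees red one S S ⇒ one sees red one S S S ⇒ one sees red one S S S S ⇒ one sees red one one Y S S S ⇒ one sees red one one sees red one S S S ⇒ one sees red one one sees red one one Y S S ⇒ one sees red one one sees red one one that S S ⇒ one sees red one one sees red one one that one S ⇒ one sees red one one sees red one one that one one

S ⇒ S S   [S -> S S]
S S ⇒ S S S   [S -> S S]
S S S ⇒ one Y S S   [S -> one Y]
one Y S S ⇒ one sees red one S S   [Y -> sees red one]
one sees red one S S ⇒ one sees red one S S S   [S -> S S]
one sees red one S S S ⇒ one sees red one S S S S   [S -> S S]
one sees red one S S S S ⇒ one sees red one one Y S S S   [S -> one Y]
one sees red one one Y S S S ⇒ one sees red one one sees red one S S S   [Y -> sees red one]
one sees red one one sees red one S S S ⇒ one sees red one one sees red one one Y S S   [S -> one Y]
one sees red one one sees red one one Y S S ⇒ one sees red one one sees red one one that S S   [Y -> that]
one sees red one one sees red one one that S S ⇒ one sees red one one sees red one one that one S   [S -> one]
one sees red one one sees red one one that one S ⇒ one sees red one one sees red one one that one one   [S -> one]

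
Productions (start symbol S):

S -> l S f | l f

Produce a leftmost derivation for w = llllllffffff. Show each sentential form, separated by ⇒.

S ⇒ lSf   [S -> l S f]
lSf ⇒ llSff   [S -> l S f]
llSff ⇒ lllSfff   [S -> l S f]
lllSfff ⇒ llllSffff   [S -> l S f]
llllSffff ⇒ lllllSfffff   [S -> l S f]
lllllSfffff ⇒ llllllffffff   [S -> l f]

S ⇒ lSf ⇒ llSff ⇒ lllSfff ⇒ llllSffff ⇒ lllllSfffff ⇒ llllllffffff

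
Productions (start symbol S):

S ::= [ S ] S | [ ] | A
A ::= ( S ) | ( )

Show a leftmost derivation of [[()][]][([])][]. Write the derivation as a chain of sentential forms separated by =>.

S => [S]S   [S ::= [ S ] S]
[S]S => [[S]S]S   [S ::= [ S ] S]
[[S]S]S => [[A]S]S   [S ::= A]
[[A]S]S => [[()]S]S   [A ::= ( )]
[[()]S]S => [[()][]]S   [S ::= [ ]]
[[()][]]S => [[()][]][S]S   [S ::= [ S ] S]
[[()][]][S]S => [[()][]][A]S   [S ::= A]
[[()][]][A]S => [[()][]][(S)]S   [A ::= ( S )]
[[()][]][(S)]S => [[()][]][([])]S   [S ::= [ ]]
[[()][]][([])]S => [[()][]][([])][]   [S ::= [ ]]

S=>[S]S=>[[S]S]S=>[[A]S]S=>[[()]S]S=>[[()][]]S=>[[()][]][S]S=>[[()][]][A]S=>[[()][]][(S)]S=>[[()][]][([])]S=>[[()][]][([])][]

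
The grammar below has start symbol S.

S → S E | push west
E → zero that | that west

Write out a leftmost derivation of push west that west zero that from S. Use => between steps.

S => S E => S E E => push west E E => push west that west E => push west that west zero that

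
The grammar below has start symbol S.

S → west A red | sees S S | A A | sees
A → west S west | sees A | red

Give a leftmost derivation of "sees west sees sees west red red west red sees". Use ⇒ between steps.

S ⇒ sees S S ⇒ sees west A red S ⇒ sees west sees A red S ⇒ sees west sees sees A red S ⇒ sees west sees sees west S west red S ⇒ sees west sees sees west A A west red S ⇒ sees west sees sees west red A west red S ⇒ sees west sees sees west red red west red S ⇒ sees west sees sees west red red west red sees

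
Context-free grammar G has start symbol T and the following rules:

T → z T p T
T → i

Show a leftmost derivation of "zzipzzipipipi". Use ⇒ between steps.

T ⇒ zTpT   [T → z T p T]
zTpT ⇒ zzTpTpT   [T → z T p T]
zzTpTpT ⇒ zzipTpT   [T → i]
zzipTpT ⇒ zzipzTpTpT   [T → z T p T]
zzipzTpTpT ⇒ zzipzzTpTpTpT   [T → z T p T]
zzipzzTpTpTpT ⇒ zzipzzipTpTpT   [T → i]
zzipzzipTpTpT ⇒ zzipzzipipTpT   [T → i]
zzipzzipipTpT ⇒ zzipzzipipipT   [T → i]
zzipzzipipipT ⇒ zzipzzipipipi   [T → i]

T ⇒ zTpT ⇒ zzTpTpT ⇒ zzipTpT ⇒ zzipzTpTpT ⇒ zzipzzTpTpTpT ⇒ zzipzzipTpTpT ⇒ zzipzzipipTpT ⇒ zzipzzipipipT ⇒ zzipzzipipipi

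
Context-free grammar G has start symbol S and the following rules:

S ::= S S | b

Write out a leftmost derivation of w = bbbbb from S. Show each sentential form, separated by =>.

S => SS => SSS => SSSS => SSSSS => bSSSS => bbSSS => bbbSS => bbbbS => bbbbb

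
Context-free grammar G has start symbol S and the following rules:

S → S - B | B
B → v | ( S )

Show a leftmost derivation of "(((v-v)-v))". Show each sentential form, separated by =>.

S => B => (S) => (B) => ((S)) => ((S-B)) => ((B-B)) => (((S)-B)) => (((S-B)-B)) => (((B-B)-B)) => (((v-B)-B)) => (((v-v)-B)) => (((v-v)-v))

S => B   [S → B]
B => (S)   [B → ( S )]
(S) => (B)   [S → B]
(B) => ((S))   [B → ( S )]
((S)) => ((S-B))   [S → S - B]
((S-B)) => ((B-B))   [S → B]
((B-B)) => (((S)-B))   [B → ( S )]
(((S)-B)) => (((S-B)-B))   [S → S - B]
(((S-B)-B)) => (((B-B)-B))   [S → B]
(((B-B)-B)) => (((v-B)-B))   [B → v]
(((v-B)-B)) => (((v-v)-B))   [B → v]
(((v-v)-B)) => (((v-v)-v))   [B → v]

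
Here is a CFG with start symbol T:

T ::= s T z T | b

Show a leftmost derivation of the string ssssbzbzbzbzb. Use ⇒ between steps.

T ⇒ sTzT   [T ::= s T z T]
sTzT ⇒ ssTzTzT   [T ::= s T z T]
ssTzTzT ⇒ sssTzTzTzT   [T ::= s T z T]
sssTzTzTzT ⇒ ssssTzTzTzTzT   [T ::= s T z T]
ssssTzTzTzTzT ⇒ ssssbzTzTzTzT   [T ::= b]
ssssbzTzTzTzT ⇒ ssssbzbzTzTzT   [T ::= b]
ssssbzbzTzTzT ⇒ ssssbzbzbzTzT   [T ::= b]
ssssbzbzbzTzT ⇒ ssssbzbzbzbzT   [T ::= b]
ssssbzbzbzbzT ⇒ ssssbzbzbzbzb   [T ::= b]

T ⇒ sTzT ⇒ ssTzTzT ⇒ sssTzTzTzT ⇒ ssssTzTzTzTzT ⇒ ssssbzTzTzTzT ⇒ ssssbzbzTzTzT ⇒ ssssbzbzbzTzT ⇒ ssssbzbzbzbzT ⇒ ssssbzbzbzbzb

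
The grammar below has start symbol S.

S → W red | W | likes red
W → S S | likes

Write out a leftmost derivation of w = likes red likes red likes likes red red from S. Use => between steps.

S => W red => S S red => W S red => S S S red => likes red S S red => likes red W S red => likes red S S S red => likes red W red S S red => likes red likes red S S red => likes red likes red W S red => likes red likes red likes S red => likes red likes red likes likes red red

S => W red   [S → W red]
W red => S S red   [W → S S]
S S red => W S red   [S → W]
W S red => S S S red   [W → S S]
S S S red => likes red S S red   [S → likes red]
likes red S S red => likes red W S red   [S → W]
likes red W S red => likes red S S S red   [W → S S]
likes red S S S red => likes red W red S S red   [S → W red]
likes red W red S S red => likes red likes red S S red   [W → likes]
likes red likes red S S red => likes red likes red W S red   [S → W]
likes red likes red W S red => likes red likes red likes S red   [W → likes]
likes red likes red likes S red => likes red likes red likes likes red red   [S → likes red]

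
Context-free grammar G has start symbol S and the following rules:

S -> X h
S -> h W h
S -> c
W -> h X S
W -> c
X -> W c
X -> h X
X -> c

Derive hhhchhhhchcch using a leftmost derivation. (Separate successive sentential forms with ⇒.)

S ⇒ hWh ⇒ hhXSh ⇒ hhWcSh ⇒ hhhXScSh ⇒ hhhcScSh ⇒ hhhcXhcSh ⇒ hhhchXhcSh ⇒ hhhchhXhcSh ⇒ hhhchhhXhcSh ⇒ hhhchhhhXhcSh ⇒ hhhchhhhchcSh ⇒ hhhchhhhchcch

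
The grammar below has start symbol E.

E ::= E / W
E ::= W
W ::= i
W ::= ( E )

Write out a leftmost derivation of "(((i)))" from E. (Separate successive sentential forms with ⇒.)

E ⇒ W   [E ::= W]
W ⇒ (E)   [W ::= ( E )]
(E) ⇒ (W)   [E ::= W]
(W) ⇒ ((E))   [W ::= ( E )]
((E)) ⇒ ((W))   [E ::= W]
((W)) ⇒ (((E)))   [W ::= ( E )]
(((E))) ⇒ (((W)))   [E ::= W]
(((W))) ⇒ (((i)))   [W ::= i]

E⇒W⇒(E)⇒(W)⇒((E))⇒((W))⇒(((E)))⇒(((W)))⇒(((i)))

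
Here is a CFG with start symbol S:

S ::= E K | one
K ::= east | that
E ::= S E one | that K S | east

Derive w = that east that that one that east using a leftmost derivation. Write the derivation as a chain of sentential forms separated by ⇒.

S ⇒ E K ⇒ that K S K ⇒ that east S K ⇒ that east E K K ⇒ that east that K S K K ⇒ that east that that S K K ⇒ that east that that one K K ⇒ that east that that one that K ⇒ that east that that one that east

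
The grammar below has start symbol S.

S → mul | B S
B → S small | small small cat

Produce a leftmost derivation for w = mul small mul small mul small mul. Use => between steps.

S => B S   [S → B S]
B S => S small S   [B → S small]
S small S => B S small S   [S → B S]
B S small S => S small S small S   [B → S small]
S small S small S => B S small S small S   [S → B S]
B S small S small S => S small S small S small S   [B → S small]
S small S small S small S => mul small S small S small S   [S → mul]
mul small S small S small S => mul small mul small S small S   [S → mul]
mul small mul small S small S => mul small mul small mul small S   [S → mul]
mul small mul small mul small S => mul small mul small mul small mul   [S → mul]

S => B S => S small S => B S small S => S small S small S => B S small S small S => S small S small S small S => mul small S small S small S => mul small mul small S small S => mul small mul small mul small S => mul small mul small mul small mul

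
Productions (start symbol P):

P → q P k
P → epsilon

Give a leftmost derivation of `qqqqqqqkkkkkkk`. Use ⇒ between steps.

P ⇒ qPk ⇒ qqPkk ⇒ qqqPkkk ⇒ qqqqPkkkk ⇒ qqqqqPkkkkk ⇒ qqqqqqPkkkkkk ⇒ qqqqqqqPkkkkkkk ⇒ qqqqqqqkkkkkkk

P ⇒ qPk   [P → q P k]
qPk ⇒ qqPkk   [P → q P k]
qqPkk ⇒ qqqPkkk   [P → q P k]
qqqPkkk ⇒ qqqqPkkkk   [P → q P k]
qqqqPkkkk ⇒ qqqqqPkkkkk   [P → q P k]
qqqqqPkkkkk ⇒ qqqqqqPkkkkkk   [P → q P k]
qqqqqqPkkkkkk ⇒ qqqqqqqPkkkkkkk   [P → q P k]
qqqqqqqPkkkkkkk ⇒ qqqqqqqkkkkkkk   [P → epsilon]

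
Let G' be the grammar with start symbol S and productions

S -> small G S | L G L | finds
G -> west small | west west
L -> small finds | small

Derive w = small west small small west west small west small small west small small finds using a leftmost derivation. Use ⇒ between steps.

S ⇒ small G S   [S -> small G S]
small G S ⇒ small west small S   [G -> west small]
small west small S ⇒ small west small small G S   [S -> small G S]
small west small small G S ⇒ small west small small west west S   [G -> west west]
small west small small west west S ⇒ small west small small west west small G S   [S -> small G S]
small west small small west west small G S ⇒ small west small small west west small west small S   [G -> west small]
small west small small west west small west small S ⇒ small west small small west west small west small L G L   [S -> L G L]
small west small small west west small west small L G L ⇒ small west small small west west small west small small G L   [L -> small]
small west small small west west small west small small G L ⇒ small west small small west west small west small small west small L   [G -> west small]
small west small small west west small west small small west small L ⇒ small west small small west west small west small small west small small finds   [L -> small finds]

S ⇒ small G S ⇒ small west small S ⇒ small west small small G S ⇒ small west small small west west S ⇒ small west small small west west small G S ⇒ small west small small west west small west small S ⇒ small west small small west west small west small L G L ⇒ small west small small west west small west small small G L ⇒ small west small small west west small west small small west small L ⇒ small west small small west west small west small small west small small finds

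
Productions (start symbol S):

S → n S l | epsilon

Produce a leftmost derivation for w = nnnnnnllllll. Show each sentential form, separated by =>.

S => nSl => nnSll => nnnSlll => nnnnSllll => nnnnnSlllll => nnnnnnSllllll => nnnnnnllllll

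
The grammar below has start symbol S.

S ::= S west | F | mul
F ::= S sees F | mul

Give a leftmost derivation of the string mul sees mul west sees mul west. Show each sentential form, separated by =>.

S => S west   [S ::= S west]
S west => F west   [S ::= F]
F west => S sees F west   [F ::= S sees F]
S sees F west => S west sees F west   [S ::= S west]
S west sees F west => F west sees F west   [S ::= F]
F west sees F west => S sees F west sees F west   [F ::= S sees F]
S sees F west sees F west => F sees F west sees F west   [S ::= F]
F sees F west sees F west => mul sees F west sees F west   [F ::= mul]
mul sees F west sees F west => mul sees mul west sees F west   [F ::= mul]
mul sees mul west sees F west => mul sees mul west sees mul west   [F ::= mul]

S => S west => F west => S sees F west => S west sees F west => F west sees F west => S sees F west sees F west => F sees F west sees F west => mul sees F west sees F west => mul sees mul west sees F west => mul sees mul west sees mul west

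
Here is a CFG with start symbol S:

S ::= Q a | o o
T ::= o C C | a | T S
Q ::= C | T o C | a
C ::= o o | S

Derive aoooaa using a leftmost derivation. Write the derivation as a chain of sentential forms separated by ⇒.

S⇒Qa⇒Ca⇒Sa⇒Qaa⇒ToCaa⇒aoCaa⇒aoooaa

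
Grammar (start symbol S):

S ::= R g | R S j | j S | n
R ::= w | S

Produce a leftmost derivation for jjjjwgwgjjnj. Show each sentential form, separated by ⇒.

S ⇒ jS ⇒ jRSj ⇒ jSSj ⇒ jjSSj ⇒ jjjSSj ⇒ jjjjSSj ⇒ jjjjRSjSj ⇒ jjjjSSjSj ⇒ jjjjRgSjSj ⇒ jjjjwgSjSj ⇒ jjjjwgRgjSj ⇒ jjjjwgwgjSj ⇒ jjjjwgwgjjSj ⇒ jjjjwgwgjjnj

S ⇒ jS   [S ::= j S]
jS ⇒ jRSj   [S ::= R S j]
jRSj ⇒ jSSj   [R ::= S]
jSSj ⇒ jjSSj   [S ::= j S]
jjSSj ⇒ jjjSSj   [S ::= j S]
jjjSSj ⇒ jjjjSSj   [S ::= j S]
jjjjSSj ⇒ jjjjRSjSj   [S ::= R S j]
jjjjRSjSj ⇒ jjjjSSjSj   [R ::= S]
jjjjSSjSj ⇒ jjjjRgSjSj   [S ::= R g]
jjjjRgSjSj ⇒ jjjjwgSjSj   [R ::= w]
jjjjwgSjSj ⇒ jjjjwgRgjSj   [S ::= R g]
jjjjwgRgjSj ⇒ jjjjwgwgjSj   [R ::= w]
jjjjwgwgjSj ⇒ jjjjwgwgjjSj   [S ::= j S]
jjjjwgwgjjSj ⇒ jjjjwgwgjjnj   [S ::= n]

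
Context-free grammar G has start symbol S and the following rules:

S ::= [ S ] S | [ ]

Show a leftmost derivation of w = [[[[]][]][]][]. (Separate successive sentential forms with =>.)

S => [S]S => [[S]S]S => [[[S]S]S]S => [[[[]]S]S]S => [[[[]][]]S]S => [[[[]][]][]]S => [[[[]][]][]][]

S => [S]S   [S ::= [ S ] S]
[S]S => [[S]S]S   [S ::= [ S ] S]
[[S]S]S => [[[S]S]S]S   [S ::= [ S ] S]
[[[S]S]S]S => [[[[]]S]S]S   [S ::= [ ]]
[[[[]]S]S]S => [[[[]][]]S]S   [S ::= [ ]]
[[[[]][]]S]S => [[[[]][]][]]S   [S ::= [ ]]
[[[[]][]][]]S => [[[[]][]][]][]   [S ::= [ ]]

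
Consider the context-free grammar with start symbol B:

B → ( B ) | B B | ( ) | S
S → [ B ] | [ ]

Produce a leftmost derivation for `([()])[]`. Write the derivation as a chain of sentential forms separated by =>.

B => BB => (B)B => (S)B => ([B])B => ([()])B => ([()])S => ([()])[]

B => BB   [B → B B]
BB => (B)B   [B → ( B )]
(B)B => (S)B   [B → S]
(S)B => ([B])B   [S → [ B ]]
([B])B => ([()])B   [B → ( )]
([()])B => ([()])S   [B → S]
([()])S => ([()])[]   [S → [ ]]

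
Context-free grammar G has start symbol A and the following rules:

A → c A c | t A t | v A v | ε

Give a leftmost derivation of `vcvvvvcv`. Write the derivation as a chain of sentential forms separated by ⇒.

A ⇒ vAv ⇒ vcAcv ⇒ vcvAvcv ⇒ vcvvAvvcv ⇒ vcvvvvcv

A ⇒ vAv   [A → v A v]
vAv ⇒ vcAcv   [A → c A c]
vcAcv ⇒ vcvAvcv   [A → v A v]
vcvAvcv ⇒ vcvvAvvcv   [A → v A v]
vcvvAvvcv ⇒ vcvvvvcv   [A → ε]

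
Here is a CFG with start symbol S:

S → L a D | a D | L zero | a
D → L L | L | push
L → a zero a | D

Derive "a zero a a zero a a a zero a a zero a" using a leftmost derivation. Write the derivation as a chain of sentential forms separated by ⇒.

S ⇒ L a D ⇒ D a D ⇒ L L a D ⇒ a zero a L a D ⇒ a zero a a zero a a D ⇒ a zero a a zero a a L L ⇒ a zero a a zero a a a zero a L ⇒ a zero a a zero a a a zero a a zero a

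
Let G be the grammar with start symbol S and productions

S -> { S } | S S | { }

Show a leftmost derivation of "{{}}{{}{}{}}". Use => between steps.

S => SS   [S -> S S]
SS => {S}S   [S -> { S }]
{S}S => {{}}S   [S -> { }]
{{}}S => {{}}{S}   [S -> { S }]
{{}}{S} => {{}}{SS}   [S -> S S]
{{}}{SS} => {{}}{{}S}   [S -> { }]
{{}}{{}S} => {{}}{{}SS}   [S -> S S]
{{}}{{}SS} => {{}}{{}{}S}   [S -> { }]
{{}}{{}{}S} => {{}}{{}{}{}}   [S -> { }]

S => SS => {S}S => {{}}S => {{}}{S} => {{}}{SS} => {{}}{{}S} => {{}}{{}SS} => {{}}{{}{}S} => {{}}{{}{}{}}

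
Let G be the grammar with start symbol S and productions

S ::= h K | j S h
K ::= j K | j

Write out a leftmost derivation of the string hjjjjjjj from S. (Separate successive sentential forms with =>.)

S => hK => hjK => hjjK => hjjjK => hjjjjK => hjjjjjK => hjjjjjjK => hjjjjjjj

S => hK   [S ::= h K]
hK => hjK   [K ::= j K]
hjK => hjjK   [K ::= j K]
hjjK => hjjjK   [K ::= j K]
hjjjK => hjjjjK   [K ::= j K]
hjjjjK => hjjjjjK   [K ::= j K]
hjjjjjK => hjjjjjjK   [K ::= j K]
hjjjjjjK => hjjjjjjj   [K ::= j]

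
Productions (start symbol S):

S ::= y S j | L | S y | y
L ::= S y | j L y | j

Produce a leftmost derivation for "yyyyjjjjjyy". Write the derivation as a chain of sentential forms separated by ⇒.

S⇒Sy⇒Syy⇒ySjyy⇒yySjjyy⇒yyySjjjyy⇒yyyySjjjjyy⇒yyyyLjjjjyy⇒yyyyjjjjjyy

S ⇒ Sy   [S ::= S y]
Sy ⇒ Syy   [S ::= S y]
Syy ⇒ ySjyy   [S ::= y S j]
ySjyy ⇒ yySjjyy   [S ::= y S j]
yySjjyy ⇒ yyySjjjyy   [S ::= y S j]
yyySjjjyy ⇒ yyyySjjjjyy   [S ::= y S j]
yyyySjjjjyy ⇒ yyyyLjjjjyy   [S ::= L]
yyyyLjjjjyy ⇒ yyyyjjjjjyy   [L ::= j]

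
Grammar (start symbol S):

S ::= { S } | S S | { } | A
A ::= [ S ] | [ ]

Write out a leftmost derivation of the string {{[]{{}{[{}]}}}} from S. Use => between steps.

S => {S}   [S ::= { S }]
{S} => {{S}}   [S ::= { S }]
{{S}} => {{SS}}   [S ::= S S]
{{SS}} => {{AS}}   [S ::= A]
{{AS}} => {{[]S}}   [A ::= [ ]]
{{[]S}} => {{[]{S}}}   [S ::= { S }]
{{[]{S}}} => {{[]{SS}}}   [S ::= S S]
{{[]{SS}}} => {{[]{{}S}}}   [S ::= { }]
{{[]{{}S}}} => {{[]{{}{S}}}}   [S ::= { S }]
{{[]{{}{S}}}} => {{[]{{}{A}}}}   [S ::= A]
{{[]{{}{A}}}} => {{[]{{}{[S]}}}}   [A ::= [ S ]]
{{[]{{}{[S]}}}} => {{[]{{}{[{}]}}}}   [S ::= { }]

S=>{S}=>{{S}}=>{{SS}}=>{{AS}}=>{{[]S}}=>{{[]{S}}}=>{{[]{SS}}}=>{{[]{{}S}}}=>{{[]{{}{S}}}}=>{{[]{{}{A}}}}=>{{[]{{}{[S]}}}}=>{{[]{{}{[{}]}}}}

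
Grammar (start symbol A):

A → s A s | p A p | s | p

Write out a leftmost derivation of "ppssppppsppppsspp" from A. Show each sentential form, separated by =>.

A => pAp => ppApp => ppsAspp => ppssAsspp => ppsspApsspp => ppssppAppsspp => ppsspppApppsspp => ppssppppAppppsspp => ppssppppsppppsspp

A => pAp   [A → p A p]
pAp => ppApp   [A → p A p]
ppApp => ppsAspp   [A → s A s]
ppsAspp => ppssAsspp   [A → s A s]
ppssAsspp => ppsspApsspp   [A → p A p]
ppsspApsspp => ppssppAppsspp   [A → p A p]
ppssppAppsspp => ppsspppApppsspp   [A → p A p]
ppsspppApppsspp => ppssppppAppppsspp   [A → p A p]
ppssppppAppppsspp => ppssppppsppppsspp   [A → s]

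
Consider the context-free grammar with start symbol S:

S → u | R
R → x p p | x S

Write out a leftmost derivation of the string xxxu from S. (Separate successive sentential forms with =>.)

S => R => xS => xR => xxS => xxR => xxxS => xxxu

S => R   [S → R]
R => xS   [R → x S]
xS => xR   [S → R]
xR => xxS   [R → x S]
xxS => xxR   [S → R]
xxR => xxxS   [R → x S]
xxxS => xxxu   [S → u]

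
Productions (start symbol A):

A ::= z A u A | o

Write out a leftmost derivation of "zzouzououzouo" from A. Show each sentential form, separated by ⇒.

A ⇒ zAuA   [A ::= z A u A]
zAuA ⇒ zzAuAuA   [A ::= z A u A]
zzAuAuA ⇒ zzouAuA   [A ::= o]
zzouAuA ⇒ zzouzAuAuA   [A ::= z A u A]
zzouzAuAuA ⇒ zzouzouAuA   [A ::= o]
zzouzouAuA ⇒ zzouzououA   [A ::= o]
zzouzououA ⇒ zzouzououzAuA   [A ::= z A u A]
zzouzououzAuA ⇒ zzouzououzouA   [A ::= o]
zzouzououzouA ⇒ zzouzououzouo   [A ::= o]

A⇒zAuA⇒zzAuAuA⇒zzouAuA⇒zzouzAuAuA⇒zzouzouAuA⇒zzouzououA⇒zzouzououzAuA⇒zzouzououzouA⇒zzouzououzouo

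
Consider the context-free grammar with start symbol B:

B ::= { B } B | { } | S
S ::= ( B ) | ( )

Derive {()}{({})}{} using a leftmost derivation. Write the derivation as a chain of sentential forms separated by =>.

B => {B}B => {S}B => {()}B => {()}{B}B => {()}{S}B => {()}{(B)}B => {()}{({})}B => {()}{({})}{}

B => {B}B   [B ::= { B } B]
{B}B => {S}B   [B ::= S]
{S}B => {()}B   [S ::= ( )]
{()}B => {()}{B}B   [B ::= { B } B]
{()}{B}B => {()}{S}B   [B ::= S]
{()}{S}B => {()}{(B)}B   [S ::= ( B )]
{()}{(B)}B => {()}{({})}B   [B ::= { }]
{()}{({})}B => {()}{({})}{}   [B ::= { }]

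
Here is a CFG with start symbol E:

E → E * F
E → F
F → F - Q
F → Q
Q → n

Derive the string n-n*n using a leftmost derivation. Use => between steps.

E => E*F => F*F => F-Q*F => Q-Q*F => n-Q*F => n-n*F => n-n*Q => n-n*n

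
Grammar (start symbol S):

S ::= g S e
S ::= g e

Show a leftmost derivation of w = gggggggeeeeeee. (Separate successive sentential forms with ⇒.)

S ⇒ gSe ⇒ ggSee ⇒ gggSeee ⇒ ggggSeeee ⇒ gggggSeeeee ⇒ ggggggSeeeeee ⇒ gggggggeeeeeee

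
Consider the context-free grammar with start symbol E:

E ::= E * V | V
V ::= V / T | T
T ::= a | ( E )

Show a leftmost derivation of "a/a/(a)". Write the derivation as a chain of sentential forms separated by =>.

E => V => V/T => V/T/T => T/T/T => a/T/T => a/a/T => a/a/(E) => a/a/(V) => a/a/(T) => a/a/(a)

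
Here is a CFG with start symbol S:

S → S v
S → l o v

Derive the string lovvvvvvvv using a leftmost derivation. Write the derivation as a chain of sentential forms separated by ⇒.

S ⇒ Sv   [S → S v]
Sv ⇒ Svv   [S → S v]
Svv ⇒ Svvv   [S → S v]
Svvv ⇒ Svvvv   [S → S v]
Svvvv ⇒ Svvvvv   [S → S v]
Svvvvv ⇒ Svvvvvv   [S → S v]
Svvvvvv ⇒ Svvvvvvv   [S → S v]
Svvvvvvv ⇒ lovvvvvvvv   [S → l o v]

S ⇒ Sv ⇒ Svv ⇒ Svvv ⇒ Svvvv ⇒ Svvvvv ⇒ Svvvvvv ⇒ Svvvvvvv ⇒ lovvvvvvvv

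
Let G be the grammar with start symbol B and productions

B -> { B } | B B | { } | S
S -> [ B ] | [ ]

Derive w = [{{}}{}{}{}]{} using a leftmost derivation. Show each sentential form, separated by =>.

B => BB => SB => [B]B => [BB]B => [BBB]B => [BBBB]B => [{B}BBB]B => [{{}}BBB]B => [{{}}{}BB]B => [{{}}{}{}B]B => [{{}}{}{}{}]B => [{{}}{}{}{}]{}

B => BB   [B -> B B]
BB => SB   [B -> S]
SB => [B]B   [S -> [ B ]]
[B]B => [BB]B   [B -> B B]
[BB]B => [BBB]B   [B -> B B]
[BBB]B => [BBBB]B   [B -> B B]
[BBBB]B => [{B}BBB]B   [B -> { B }]
[{B}BBB]B => [{{}}BBB]B   [B -> { }]
[{{}}BBB]B => [{{}}{}BB]B   [B -> { }]
[{{}}{}BB]B => [{{}}{}{}B]B   [B -> { }]
[{{}}{}{}B]B => [{{}}{}{}{}]B   [B -> { }]
[{{}}{}{}{}]B => [{{}}{}{}{}]{}   [B -> { }]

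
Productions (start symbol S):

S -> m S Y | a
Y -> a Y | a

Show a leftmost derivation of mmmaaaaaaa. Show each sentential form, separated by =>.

S => mSY   [S -> m S Y]
mSY => mmSYY   [S -> m S Y]
mmSYY => mmmSYYY   [S -> m S Y]
mmmSYYY => mmmaYYY   [S -> a]
mmmaYYY => mmmaaYY   [Y -> a]
mmmaaYY => mmmaaaYY   [Y -> a Y]
mmmaaaYY => mmmaaaaY   [Y -> a]
mmmaaaaY => mmmaaaaaY   [Y -> a Y]
mmmaaaaaY => mmmaaaaaaY   [Y -> a Y]
mmmaaaaaaY => mmmaaaaaaa   [Y -> a]

S => mSY => mmSYY => mmmSYYY => mmmaYYY => mmmaaYY => mmmaaaYY => mmmaaaaY => mmmaaaaaY => mmmaaaaaaY => mmmaaaaaaa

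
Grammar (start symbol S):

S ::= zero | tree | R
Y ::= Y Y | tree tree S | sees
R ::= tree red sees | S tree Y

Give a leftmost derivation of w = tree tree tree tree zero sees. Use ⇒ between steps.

S ⇒ R ⇒ S tree Y ⇒ tree tree Y ⇒ tree tree Y Y ⇒ tree tree tree tree S Y ⇒ tree tree tree tree zero Y ⇒ tree tree tree tree zero sees

S ⇒ R   [S ::= R]
R ⇒ S tree Y   [R ::= S tree Y]
S tree Y ⇒ tree tree Y   [S ::= tree]
tree tree Y ⇒ tree tree Y Y   [Y ::= Y Y]
tree tree Y Y ⇒ tree tree tree tree S Y   [Y ::= tree tree S]
tree tree tree tree S Y ⇒ tree tree tree tree zero Y   [S ::= zero]
tree tree tree tree zero Y ⇒ tree tree tree tree zero sees   [Y ::= sees]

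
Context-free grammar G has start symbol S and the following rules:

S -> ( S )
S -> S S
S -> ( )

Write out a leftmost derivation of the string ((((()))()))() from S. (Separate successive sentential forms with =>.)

S=>SS=>(S)S=>((S))S=>((SS))S=>(((S)S))S=>((((S))S))S=>((((()))S))S=>((((()))()))S=>((((()))()))()

S => SS   [S -> S S]
SS => (S)S   [S -> ( S )]
(S)S => ((S))S   [S -> ( S )]
((S))S => ((SS))S   [S -> S S]
((SS))S => (((S)S))S   [S -> ( S )]
(((S)S))S => ((((S))S))S   [S -> ( S )]
((((S))S))S => ((((()))S))S   [S -> ( )]
((((()))S))S => ((((()))()))S   [S -> ( )]
((((()))()))S => ((((()))()))()   [S -> ( )]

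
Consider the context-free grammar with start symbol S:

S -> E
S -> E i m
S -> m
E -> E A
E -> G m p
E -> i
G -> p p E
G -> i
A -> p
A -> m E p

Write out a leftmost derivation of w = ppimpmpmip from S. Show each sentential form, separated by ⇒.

S ⇒ E ⇒ EA ⇒ GmpA ⇒ ppEmpA ⇒ ppGmpmpA ⇒ ppimpmpA ⇒ ppimpmpmEp ⇒ ppimpmpmip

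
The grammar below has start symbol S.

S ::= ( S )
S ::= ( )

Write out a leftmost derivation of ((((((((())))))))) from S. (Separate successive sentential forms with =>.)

S => (S)   [S ::= ( S )]
(S) => ((S))   [S ::= ( S )]
((S)) => (((S)))   [S ::= ( S )]
(((S))) => ((((S))))   [S ::= ( S )]
((((S)))) => (((((S)))))   [S ::= ( S )]
(((((S))))) => ((((((S))))))   [S ::= ( S )]
((((((S)))))) => (((((((S)))))))   [S ::= ( S )]
(((((((S))))))) => ((((((((S))))))))   [S ::= ( S )]
((((((((S)))))))) => ((((((((()))))))))   [S ::= ( )]

S=>(S)=>((S))=>(((S)))=>((((S))))=>(((((S)))))=>((((((S))))))=>(((((((S)))))))=>((((((((S))))))))=>((((((((()))))))))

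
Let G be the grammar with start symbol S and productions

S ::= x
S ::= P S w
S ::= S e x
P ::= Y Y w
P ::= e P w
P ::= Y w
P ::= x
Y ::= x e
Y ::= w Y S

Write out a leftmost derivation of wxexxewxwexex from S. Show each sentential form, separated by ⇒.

S ⇒ Sex ⇒ Sexex ⇒ PSwexex ⇒ YYwSwexex ⇒ wYSYwSwexex ⇒ wxeSYwSwexex ⇒ wxexYwSwexex ⇒ wxexxewSwexex ⇒ wxexxewxwexex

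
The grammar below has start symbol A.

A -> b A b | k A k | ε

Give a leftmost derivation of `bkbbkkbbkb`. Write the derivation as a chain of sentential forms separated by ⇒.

A ⇒ bAb   [A -> b A b]
bAb ⇒ bkAkb   [A -> k A k]
bkAkb ⇒ bkbAbkb   [A -> b A b]
bkbAbkb ⇒ bkbbAbbkb   [A -> b A b]
bkbbAbbkb ⇒ bkbbkAkbbkb   [A -> k A k]
bkbbkAkbbkb ⇒ bkbbkkbbkb   [A -> ε]

A ⇒ bAb ⇒ bkAkb ⇒ bkbAbkb ⇒ bkbbAbbkb ⇒ bkbbkAkbbkb ⇒ bkbbkkbbkb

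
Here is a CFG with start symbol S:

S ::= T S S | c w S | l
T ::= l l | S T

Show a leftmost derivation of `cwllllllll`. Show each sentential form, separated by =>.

S=>cwS=>cwTSS=>cwSTSS=>cwTSSTSS=>cwllSSTSS=>cwlllSTSS=>cwllllTSS=>cwllllllSS=>cwlllllllS=>cwllllllll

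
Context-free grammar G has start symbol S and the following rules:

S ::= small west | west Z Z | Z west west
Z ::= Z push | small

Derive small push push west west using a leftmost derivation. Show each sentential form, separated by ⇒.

S ⇒ Z west west ⇒ Z push west west ⇒ Z push push west west ⇒ small push push west west

S ⇒ Z west west   [S ::= Z west west]
Z west west ⇒ Z push west west   [Z ::= Z push]
Z push west west ⇒ Z push push west west   [Z ::= Z push]
Z push push west west ⇒ small push push west west   [Z ::= small]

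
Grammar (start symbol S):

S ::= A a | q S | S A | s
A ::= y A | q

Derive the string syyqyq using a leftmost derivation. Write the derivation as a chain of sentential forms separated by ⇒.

S ⇒ SA ⇒ SAA ⇒ sAA ⇒ syAA ⇒ syyAA ⇒ syyqA ⇒ syyqyA ⇒ syyqyq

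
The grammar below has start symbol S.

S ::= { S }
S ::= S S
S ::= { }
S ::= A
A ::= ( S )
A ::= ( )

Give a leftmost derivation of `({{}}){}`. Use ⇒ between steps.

S ⇒ SS   [S ::= S S]
SS ⇒ AS   [S ::= A]
AS ⇒ (S)S   [A ::= ( S )]
(S)S ⇒ ({S})S   [S ::= { S }]
({S})S ⇒ ({{}})S   [S ::= { }]
({{}})S ⇒ ({{}}){}   [S ::= { }]

S ⇒ SS ⇒ AS ⇒ (S)S ⇒ ({S})S ⇒ ({{}})S ⇒ ({{}}){}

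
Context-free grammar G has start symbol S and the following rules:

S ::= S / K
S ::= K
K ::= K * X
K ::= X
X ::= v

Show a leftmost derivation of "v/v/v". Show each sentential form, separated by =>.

S => S/K   [S ::= S / K]
S/K => S/K/K   [S ::= S / K]
S/K/K => K/K/K   [S ::= K]
K/K/K => X/K/K   [K ::= X]
X/K/K => v/K/K   [X ::= v]
v/K/K => v/X/K   [K ::= X]
v/X/K => v/v/K   [X ::= v]
v/v/K => v/v/X   [K ::= X]
v/v/X => v/v/v   [X ::= v]

S=>S/K=>S/K/K=>K/K/K=>X/K/K=>v/K/K=>v/X/K=>v/v/K=>v/v/X=>v/v/v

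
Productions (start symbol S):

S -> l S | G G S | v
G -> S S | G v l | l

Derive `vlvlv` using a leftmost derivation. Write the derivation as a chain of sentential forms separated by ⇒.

S ⇒ GGS ⇒ SSGS ⇒ vSGS ⇒ vlSGS ⇒ vlvGS ⇒ vlvlS ⇒ vlvlv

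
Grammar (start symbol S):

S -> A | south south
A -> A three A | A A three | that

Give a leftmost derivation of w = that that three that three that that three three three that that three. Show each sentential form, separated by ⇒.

S ⇒ A   [S -> A]
A ⇒ A A three   [A -> A A three]
A A three ⇒ A three A A three   [A -> A three A]
A three A A three ⇒ A A three three A A three   [A -> A A three]
A A three three A A three ⇒ that A three three A A three   [A -> that]
that A three three A A three ⇒ that A three A three three A A three   [A -> A three A]
that A three A three three A A three ⇒ that that three A three three A A three   [A -> that]
that that three A three three A A three ⇒ that that three A A three three three A A three   [A -> A A three]
that that three A A three three three A A three ⇒ that that three A three A A three three three A A three   [A -> A three A]
that that three A three A A three three three A A three ⇒ that that three that three A A three three three A A three   [A -> that]
that that three that three A A three three three A A three ⇒ that that three that three that A three three three A A three   [A -> that]
that that three that three that A three three three A A three ⇒ that that three that three that that three three three A A three   [A -> that]
that that three that three that that three three three A A three ⇒ that that three that three that that three three three that A three   [A -> that]
that that three that three that that three three three that A three ⇒ that that three that three that that three three three that that three   [A -> that]

S ⇒ A ⇒ A A three ⇒ A three A A three ⇒ A A three three A A three ⇒ that A three three A A three ⇒ that A three A three three A A three ⇒ that that three A three three A A three ⇒ that that three A A three three three A A three ⇒ that that three A three A A three three three A A three ⇒ that that three that three A A three three three A A three ⇒ that that three that three that A three three three A A three ⇒ that that three that three that that three three three A A three ⇒ that that three that three that that three three three that A three ⇒ that that three that three that that three three three that that three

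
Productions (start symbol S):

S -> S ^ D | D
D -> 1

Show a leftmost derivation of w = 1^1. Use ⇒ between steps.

S ⇒ S^D   [S -> S ^ D]
S^D ⇒ D^D   [S -> D]
D^D ⇒ 1^D   [D -> 1]
1^D ⇒ 1^1   [D -> 1]

S⇒S^D⇒D^D⇒1^D⇒1^1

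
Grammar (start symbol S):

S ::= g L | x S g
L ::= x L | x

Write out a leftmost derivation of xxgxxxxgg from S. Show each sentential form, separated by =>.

S => xSg => xxSgg => xxgLgg => xxgxLgg => xxgxxLgg => xxgxxxLgg => xxgxxxxgg

S => xSg   [S ::= x S g]
xSg => xxSgg   [S ::= x S g]
xxSgg => xxgLgg   [S ::= g L]
xxgLgg => xxgxLgg   [L ::= x L]
xxgxLgg => xxgxxLgg   [L ::= x L]
xxgxxLgg => xxgxxxLgg   [L ::= x L]
xxgxxxLgg => xxgxxxxgg   [L ::= x]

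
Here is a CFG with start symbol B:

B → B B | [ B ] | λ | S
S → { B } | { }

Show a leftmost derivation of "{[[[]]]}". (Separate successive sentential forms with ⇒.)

B⇒BB⇒SB⇒{B}B⇒{[B]}B⇒{[BB]}B⇒{[[B]B]}B⇒{[[[B]]B]}B⇒{[[[]]B]}B⇒{[[[]]]}B⇒{[[[]]]}

B ⇒ BB   [B → B B]
BB ⇒ SB   [B → S]
SB ⇒ {B}B   [S → { B }]
{B}B ⇒ {[B]}B   [B → [ B ]]
{[B]}B ⇒ {[BB]}B   [B → B B]
{[BB]}B ⇒ {[[B]B]}B   [B → [ B ]]
{[[B]B]}B ⇒ {[[[B]]B]}B   [B → [ B ]]
{[[[B]]B]}B ⇒ {[[[]]B]}B   [B → λ]
{[[[]]B]}B ⇒ {[[[]]]}B   [B → λ]
{[[[]]]}B ⇒ {[[[]]]}   [B → λ]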